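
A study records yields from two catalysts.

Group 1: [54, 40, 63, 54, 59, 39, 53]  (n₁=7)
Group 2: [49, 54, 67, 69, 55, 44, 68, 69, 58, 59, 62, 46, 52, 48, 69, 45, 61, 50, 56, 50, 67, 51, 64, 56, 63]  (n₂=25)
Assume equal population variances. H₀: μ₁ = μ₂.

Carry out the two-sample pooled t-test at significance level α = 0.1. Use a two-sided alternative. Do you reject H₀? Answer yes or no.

reject H₀: no

x̄₁=51.714, s₁=9.050, n₁=7
x̄₂=57.280, s₂=8.254, n₂=25
s_p² = [6·9.050² + 24·8.254²]/30 = 70.8823
SE = √(s_p²·(1/7+1/25)) = 3.6002
t = (51.714−57.280)/3.6002 = -1.5460
df = 30
p-value (two-sided) = 0.13260
At α=0.1: p ≥ α → fail to reject H₀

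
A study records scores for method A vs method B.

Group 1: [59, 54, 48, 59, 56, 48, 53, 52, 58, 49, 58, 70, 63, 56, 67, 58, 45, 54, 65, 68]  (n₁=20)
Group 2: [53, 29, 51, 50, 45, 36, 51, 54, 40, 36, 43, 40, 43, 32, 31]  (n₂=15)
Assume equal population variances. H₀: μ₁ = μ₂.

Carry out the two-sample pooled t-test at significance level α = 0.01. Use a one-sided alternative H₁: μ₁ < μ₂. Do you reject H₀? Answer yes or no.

reject H₀: no

x̄₁=57.000, s₁=7.004, n₁=20
x̄₂=42.267, s₂=8.328, n₂=15
s_p² = [19·7.004² + 14·8.328²]/33 = 57.6646
SE = √(s_p²·(1/20+1/15)) = 2.5938
t = (57.000−42.267)/2.5938 = 5.6803
df = 33
p-value (one-sided, H₁ less) = 1.00000
At α=0.01: p ≥ α → fail to reject H₀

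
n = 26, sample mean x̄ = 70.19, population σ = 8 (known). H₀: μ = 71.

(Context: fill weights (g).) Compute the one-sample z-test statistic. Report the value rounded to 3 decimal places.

test statistic = -0.516

SE = σ/√n = 8/√26 = 1.5689
z = (x̄−μ₀)/SE = (70.19−71)/1.5689 = -0.5163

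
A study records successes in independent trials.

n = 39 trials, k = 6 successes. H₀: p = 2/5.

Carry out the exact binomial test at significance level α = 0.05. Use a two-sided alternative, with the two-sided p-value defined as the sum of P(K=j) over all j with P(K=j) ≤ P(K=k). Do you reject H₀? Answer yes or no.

Exact binomial: n=39, k=6, p₀=2/5=0.4000
P(X=j) = C(n,j)·p₀^j·(1−p₀)^(n−j); p = Σ P(X=j) over j with P(X=j) ≤ P(X=6)
p-value (two-sided) = 0.00154
At α=0.05: p < α → reject H₀

reject H₀: yes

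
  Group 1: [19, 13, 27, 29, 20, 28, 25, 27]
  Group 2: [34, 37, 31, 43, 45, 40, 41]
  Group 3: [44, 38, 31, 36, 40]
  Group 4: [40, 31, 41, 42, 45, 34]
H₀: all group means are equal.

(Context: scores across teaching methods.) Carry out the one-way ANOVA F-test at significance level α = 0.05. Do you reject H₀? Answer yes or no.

Group means [23.50, 38.71, 37.80, 38.83], grand mean 33.885
SSB = Σnᵢ(x̄ᵢ−x̄)² = 1249.592; SSW = ΣΣ(x−x̄ᵢ)² = 601.062
MSB = 1249.592/3 = 416.5306; MSW = 601.062/22 = 27.3210
F = MSB/MSW = 15.2458
df = (3, 22)
p-value (upper-tail) = 0.00001
At α=0.05: p < α → reject H₀

reject H₀: yes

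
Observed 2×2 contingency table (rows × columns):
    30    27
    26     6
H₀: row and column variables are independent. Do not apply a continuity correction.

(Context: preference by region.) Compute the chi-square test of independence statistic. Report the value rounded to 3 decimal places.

test statistic = 7.195

Row totals [57, 32], col totals [56, 33], n=89
χ² = (30−35.87)²/35.87 + (27−21.13)²/21.13 + (26−20.13)²/20.13 + (6−11.87)²/11.87 = 7.1946
df = 1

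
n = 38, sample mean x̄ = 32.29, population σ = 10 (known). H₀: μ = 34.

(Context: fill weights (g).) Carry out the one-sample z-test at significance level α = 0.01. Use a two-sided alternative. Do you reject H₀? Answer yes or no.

reject H₀: no

SE = σ/√n = 10/√38 = 1.6222
z = (x̄−μ₀)/SE = (32.29−34)/1.6222 = -1.0541
p-value (two-sided) = 0.29183
At α=0.01: p ≥ α → fail to reject H₀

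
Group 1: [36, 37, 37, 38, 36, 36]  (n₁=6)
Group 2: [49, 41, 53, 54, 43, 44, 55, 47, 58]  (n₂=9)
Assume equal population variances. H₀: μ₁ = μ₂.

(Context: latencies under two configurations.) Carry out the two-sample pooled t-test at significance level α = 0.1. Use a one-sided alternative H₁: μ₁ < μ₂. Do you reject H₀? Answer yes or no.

reject H₀: yes

x̄₁=36.667, s₁=0.816, n₁=6
x̄₂=49.333, s₂=5.979, n₂=9
s_p² = [5·0.816² + 8·5.979²]/13 = 22.2564
SE = √(s_p²·(1/6+1/9)) = 2.4864
t = (36.667−49.333)/2.4864 = -5.0943
df = 13
p-value (one-sided, H₁ less) = 0.00010
At α=0.1: p < α → reject H₀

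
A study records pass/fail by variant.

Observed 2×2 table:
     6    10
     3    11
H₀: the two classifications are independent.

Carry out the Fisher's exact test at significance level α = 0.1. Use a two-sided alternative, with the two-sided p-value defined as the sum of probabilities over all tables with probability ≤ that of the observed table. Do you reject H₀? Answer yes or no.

reject H₀: no

Margins: r₁=16, r₂=14, c₁=9, c₂=21, n=30
p_obs = C(16,6)·C(14,3)/C(30,9); sum pmf over tables with pmf ≤ p_obs
p-value (two-sided) = 0.43972
At α=0.1: p ≥ α → fail to reject H₀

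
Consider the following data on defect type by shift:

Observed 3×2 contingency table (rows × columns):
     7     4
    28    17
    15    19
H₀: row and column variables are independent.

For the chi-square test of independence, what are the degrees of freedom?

degrees of freedom = 2

df = (r−1)(c−1) = (3−1)·(2−1) = 2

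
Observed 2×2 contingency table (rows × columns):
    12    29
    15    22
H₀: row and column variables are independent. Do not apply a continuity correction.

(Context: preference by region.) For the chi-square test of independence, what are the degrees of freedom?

degrees of freedom = 1

df = (r−1)(c−1) = (2−1)·(2−1) = 1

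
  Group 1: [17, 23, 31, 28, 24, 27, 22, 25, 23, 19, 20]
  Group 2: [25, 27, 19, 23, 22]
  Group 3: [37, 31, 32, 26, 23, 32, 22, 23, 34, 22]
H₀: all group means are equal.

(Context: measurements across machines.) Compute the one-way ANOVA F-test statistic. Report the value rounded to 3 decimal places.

test statistic = 3.291

Group means [23.55, 23.20, 28.20], grand mean 25.269
SSB = Σnᵢ(x̄ᵢ−x̄)² = 139.988; SSW = ΣΣ(x−x̄ᵢ)² = 489.127
MSB = 139.988/2 = 69.9941; MSW = 489.127/23 = 21.2664
F = MSB/MSW = 3.2913
df = (2, 23)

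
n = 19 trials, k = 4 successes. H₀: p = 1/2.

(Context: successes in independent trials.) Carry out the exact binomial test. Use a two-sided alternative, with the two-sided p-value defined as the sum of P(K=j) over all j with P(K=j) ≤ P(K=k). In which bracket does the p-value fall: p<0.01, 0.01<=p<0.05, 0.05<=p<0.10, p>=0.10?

p-value bracket: 0.01<=p<0.05

Exact binomial: n=19, k=4, p₀=1/2=0.5000
P(X=j) = C(n,j)·p₀^j·(1−p₀)^(n−j); p = Σ P(X=j) over j with P(X=j) ≤ P(X=4)
p-value (two-sided) = 0.01921
→ bracket: 0.01<=p<0.05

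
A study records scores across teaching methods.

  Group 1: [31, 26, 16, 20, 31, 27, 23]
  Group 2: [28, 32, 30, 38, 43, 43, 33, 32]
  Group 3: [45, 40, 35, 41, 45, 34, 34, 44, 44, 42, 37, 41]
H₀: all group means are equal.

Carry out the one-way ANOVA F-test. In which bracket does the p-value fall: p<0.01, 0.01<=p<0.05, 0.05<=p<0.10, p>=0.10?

p-value bracket: p<0.01

Group means [24.86, 34.88, 40.17], grand mean 34.630
SSB = Σnᵢ(x̄ᵢ−x̄)² = 1036.897; SSW = ΣΣ(x−x̄ᵢ)² = 613.399
MSB = 1036.897/2 = 518.4487; MSW = 613.399/24 = 25.5583
F = MSB/MSW = 20.2850
df = (2, 24)
p-value (upper-tail) = 0.00001
→ bracket: p<0.01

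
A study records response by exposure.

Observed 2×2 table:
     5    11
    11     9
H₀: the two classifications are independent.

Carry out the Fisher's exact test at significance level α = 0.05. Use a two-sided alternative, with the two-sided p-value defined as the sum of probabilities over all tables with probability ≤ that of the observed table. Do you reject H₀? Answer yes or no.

Margins: r₁=16, r₂=20, c₁=16, c₂=20, n=36
p_obs = C(16,5)·C(20,11)/C(36,16); sum pmf over tables with pmf ≤ p_obs
p-value (two-sided) = 0.19141
At α=0.05: p ≥ α → fail to reject H₀

reject H₀: no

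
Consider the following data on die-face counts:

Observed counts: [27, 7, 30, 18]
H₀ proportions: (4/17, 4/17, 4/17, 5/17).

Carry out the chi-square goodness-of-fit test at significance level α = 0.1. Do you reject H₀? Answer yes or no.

n = 82; E_i = n·p_i = [19.29, 19.29, 19.29, 24.12]
χ² = (27−19.29)²/19.29 + (7−19.29)²/19.29 + (30−19.29)²/19.29 + (18−24.12)²/24.12 = 18.4037
df = 3
p-value (upper-tail) = 0.00036
At α=0.1: p < α → reject H₀

reject H₀: yes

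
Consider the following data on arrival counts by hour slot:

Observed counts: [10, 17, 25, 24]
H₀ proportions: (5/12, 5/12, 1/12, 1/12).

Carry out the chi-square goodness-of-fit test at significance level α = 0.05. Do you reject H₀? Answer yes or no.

reject H₀: yes

n = 76; E_i = n·p_i = [31.67, 31.67, 6.33, 6.33]
χ² = (10−31.67)²/31.67 + (17−31.67)²/31.67 + (25−6.33)²/6.33 + (24−6.33)²/6.33 = 125.9158
df = 3
p-value (upper-tail) = 0.00000
At α=0.05: p < α → reject H₀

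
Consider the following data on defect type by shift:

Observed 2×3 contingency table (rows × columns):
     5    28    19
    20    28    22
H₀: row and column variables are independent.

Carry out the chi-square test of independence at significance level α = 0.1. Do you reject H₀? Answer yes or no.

reject H₀: yes

Row totals [52, 70], col totals [25, 56, 41], n=122
χ² = (5−10.66)²/10.66 + (28−23.87)²/23.87 + (19−17.48)²/17.48 + (20−14.34)²/14.34 + (28−32.13)²/32.13 + (22−23.52)²/23.52 = 6.7098
df = 2
p-value (upper-tail) = 0.03491
At α=0.1: p < α → reject H₀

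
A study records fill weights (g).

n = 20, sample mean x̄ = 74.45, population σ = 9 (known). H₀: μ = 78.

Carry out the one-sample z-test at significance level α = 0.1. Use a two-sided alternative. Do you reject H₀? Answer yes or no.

reject H₀: yes

SE = σ/√n = 9/√20 = 2.0125
z = (x̄−μ₀)/SE = (74.45−78)/2.0125 = -1.7640
p-value (two-sided) = 0.07773
At α=0.1: p < α → reject H₀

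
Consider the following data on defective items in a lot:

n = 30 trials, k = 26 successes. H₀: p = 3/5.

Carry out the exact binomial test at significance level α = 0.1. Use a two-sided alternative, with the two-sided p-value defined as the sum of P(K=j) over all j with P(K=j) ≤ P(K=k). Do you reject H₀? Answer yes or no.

reject H₀: yes

Exact binomial: n=30, k=26, p₀=3/5=0.6000
P(X=j) = C(n,j)·p₀^j·(1−p₀)^(n−j); p = Σ P(X=j) over j with P(X=j) ≤ P(X=26)
p-value (two-sided) = 0.00237
At α=0.1: p < α → reject H₀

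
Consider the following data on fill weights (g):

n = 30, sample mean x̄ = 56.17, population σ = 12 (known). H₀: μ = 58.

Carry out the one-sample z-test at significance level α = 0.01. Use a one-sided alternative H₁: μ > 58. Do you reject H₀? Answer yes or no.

SE = σ/√n = 12/√30 = 2.1909
z = (x̄−μ₀)/SE = (56.17−58)/2.1909 = -0.8353
p-value (one-sided, H₁ greater) = 0.79822
At α=0.01: p ≥ α → fail to reject H₀

reject H₀: no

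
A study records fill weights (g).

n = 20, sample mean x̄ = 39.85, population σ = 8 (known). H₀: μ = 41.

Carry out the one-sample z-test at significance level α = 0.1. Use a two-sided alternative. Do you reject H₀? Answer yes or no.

reject H₀: no

SE = σ/√n = 8/√20 = 1.7889
z = (x̄−μ₀)/SE = (39.85−41)/1.7889 = -0.6429
p-value (two-sided) = 0.52031
At α=0.1: p ≥ α → fail to reject H₀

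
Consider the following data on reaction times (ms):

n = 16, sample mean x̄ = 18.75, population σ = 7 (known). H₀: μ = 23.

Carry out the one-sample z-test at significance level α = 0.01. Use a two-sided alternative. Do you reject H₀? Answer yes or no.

reject H₀: no

SE = σ/√n = 7/√16 = 1.7500
z = (x̄−μ₀)/SE = (18.75−23)/1.7500 = -2.4286
p-value (two-sided) = 0.01516
At α=0.01: p ≥ α → fail to reject H₀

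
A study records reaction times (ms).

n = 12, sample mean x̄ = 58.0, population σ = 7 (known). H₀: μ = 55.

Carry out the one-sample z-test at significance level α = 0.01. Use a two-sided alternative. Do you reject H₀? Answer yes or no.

reject H₀: no

SE = σ/√n = 7/√12 = 2.0207
z = (x̄−μ₀)/SE = (58.0−55)/2.0207 = 1.4846
p-value (two-sided) = 0.13765
At α=0.01: p ≥ α → fail to reject H₀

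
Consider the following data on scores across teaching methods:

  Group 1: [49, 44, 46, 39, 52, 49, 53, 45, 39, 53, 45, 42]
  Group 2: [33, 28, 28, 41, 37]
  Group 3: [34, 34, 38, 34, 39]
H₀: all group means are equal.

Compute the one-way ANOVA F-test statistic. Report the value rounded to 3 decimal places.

Group means [46.33, 33.40, 35.80], grand mean 41.000
SSB = Σnᵢ(x̄ᵢ−x̄)² = 765.333; SSW = ΣΣ(x−x̄ᵢ)² = 424.667
MSB = 765.333/2 = 382.6667; MSW = 424.667/19 = 22.3509
F = MSB/MSW = 17.1209
df = (2, 19)

test statistic = 17.121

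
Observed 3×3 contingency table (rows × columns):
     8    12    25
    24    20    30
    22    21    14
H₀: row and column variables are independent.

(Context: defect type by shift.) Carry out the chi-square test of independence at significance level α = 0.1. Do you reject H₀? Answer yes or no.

Row totals [45, 74, 57], col totals [54, 53, 69], n=176
χ² = (8−13.81)²/13.81 + (12−13.55)²/13.55 + (25−17.64)²/17.64 + (24−22.70)²/22.70 + (20−22.28)²/22.28 + (30−29.01)²/29.01 + (22−17.49)²/17.49 + (21−17.16)²/17.16 + (14−22.35)²/22.35 = 11.1684
df = 4
p-value (upper-tail) = 0.02473
At α=0.1: p < α → reject H₀

reject H₀: yes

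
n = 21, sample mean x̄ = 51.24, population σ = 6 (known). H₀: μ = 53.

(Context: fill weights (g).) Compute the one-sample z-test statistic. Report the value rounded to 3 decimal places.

test statistic = -1.344

SE = σ/√n = 6/√21 = 1.3093
z = (x̄−μ₀)/SE = (51.24−53)/1.3093 = -1.3442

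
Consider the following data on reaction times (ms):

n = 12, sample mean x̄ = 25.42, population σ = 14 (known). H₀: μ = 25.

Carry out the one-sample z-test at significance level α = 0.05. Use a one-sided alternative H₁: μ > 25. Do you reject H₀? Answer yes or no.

reject H₀: no

SE = σ/√n = 14/√12 = 4.0415
z = (x̄−μ₀)/SE = (25.42−25)/4.0415 = 0.1039
p-value (one-sided, H₁ greater) = 0.45862
At α=0.05: p ≥ α → fail to reject H₀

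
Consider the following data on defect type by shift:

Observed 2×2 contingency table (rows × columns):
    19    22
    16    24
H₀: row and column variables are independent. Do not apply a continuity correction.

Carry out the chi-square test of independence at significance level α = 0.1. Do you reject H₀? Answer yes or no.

Row totals [41, 40], col totals [35, 46], n=81
χ² = (19−17.72)²/17.72 + (22−23.28)²/23.28 + (16−17.28)²/17.28 + (24−22.72)²/22.72 = 0.3318
df = 1
p-value (upper-tail) = 0.56460
At α=0.1: p ≥ α → fail to reject H₀

reject H₀: no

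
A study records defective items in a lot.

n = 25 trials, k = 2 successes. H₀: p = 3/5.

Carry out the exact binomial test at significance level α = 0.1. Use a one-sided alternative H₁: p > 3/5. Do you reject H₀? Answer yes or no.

reject H₀: no

Exact binomial: n=25, k=2, p₀=3/5=0.6000
P(X≥2) from Σ C(n,i)·p₀^i·(1−p₀)^(n−i)
p-value (one-sided, H₁ greater) = 1.00000
At α=0.1: p ≥ α → fail to reject H₀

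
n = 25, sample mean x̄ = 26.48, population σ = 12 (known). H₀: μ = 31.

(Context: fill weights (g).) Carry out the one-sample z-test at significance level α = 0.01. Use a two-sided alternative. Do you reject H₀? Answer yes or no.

SE = σ/√n = 12/√25 = 2.4000
z = (x̄−μ₀)/SE = (26.48−31)/2.4000 = -1.8833
p-value (two-sided) = 0.05966
At α=0.01: p ≥ α → fail to reject H₀

reject H₀: no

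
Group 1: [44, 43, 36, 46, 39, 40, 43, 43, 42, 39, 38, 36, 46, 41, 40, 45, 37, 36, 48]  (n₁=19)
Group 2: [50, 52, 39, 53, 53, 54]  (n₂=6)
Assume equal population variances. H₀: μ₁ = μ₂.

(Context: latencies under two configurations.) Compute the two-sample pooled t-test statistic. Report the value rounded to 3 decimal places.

test statistic = -4.582

x̄₁=41.158, s₁=3.701, n₁=19
x̄₂=50.167, s₂=5.636, n₂=6
s_p² = [18·3.701² + 5·5.636²]/23 = 17.6243
SE = √(s_p²·(1/19+1/6)) = 1.9660
t = (41.158−50.167)/1.9660 = -4.5824
df = 23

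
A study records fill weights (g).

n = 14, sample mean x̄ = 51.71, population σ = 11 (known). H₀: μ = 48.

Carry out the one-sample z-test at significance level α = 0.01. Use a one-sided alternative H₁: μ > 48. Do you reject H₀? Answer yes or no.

SE = σ/√n = 11/√14 = 2.9399
z = (x̄−μ₀)/SE = (51.71−48)/2.9399 = 1.2620
p-value (one-sided, H₁ greater) = 0.10348
At α=0.01: p ≥ α → fail to reject H₀

reject H₀: no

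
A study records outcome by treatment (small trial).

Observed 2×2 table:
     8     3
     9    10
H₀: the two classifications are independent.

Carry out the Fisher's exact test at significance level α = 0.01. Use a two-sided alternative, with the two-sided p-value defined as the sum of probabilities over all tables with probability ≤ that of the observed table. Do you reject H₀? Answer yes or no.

reject H₀: no

Margins: r₁=11, r₂=19, c₁=17, c₂=13, n=30
p_obs = C(11,8)·C(19,9)/C(30,17); sum pmf over tables with pmf ≤ p_obs
p-value (two-sided) = 0.25949
At α=0.01: p ≥ α → fail to reject H₀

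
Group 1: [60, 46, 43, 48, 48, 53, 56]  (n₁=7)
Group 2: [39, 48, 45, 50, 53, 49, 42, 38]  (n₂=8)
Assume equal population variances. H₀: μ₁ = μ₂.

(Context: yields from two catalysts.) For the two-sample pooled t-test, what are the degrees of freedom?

degrees of freedom = 13

df = n₁ + n₂ − 2 = 7 + 8 − 2 = 13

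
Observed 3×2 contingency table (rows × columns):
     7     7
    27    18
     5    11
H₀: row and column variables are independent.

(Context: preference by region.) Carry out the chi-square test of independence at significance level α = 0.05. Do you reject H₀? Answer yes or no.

Row totals [14, 45, 16], col totals [39, 36], n=75
χ² = (7−7.28)²/7.28 + (7−6.72)²/6.72 + (27−23.40)²/23.40 + (18−21.60)²/21.60 + (5−8.32)²/8.32 + (11−7.68)²/7.68 = 3.9363
df = 2
p-value (upper-tail) = 0.13972
At α=0.05: p ≥ α → fail to reject H₀

reject H₀: no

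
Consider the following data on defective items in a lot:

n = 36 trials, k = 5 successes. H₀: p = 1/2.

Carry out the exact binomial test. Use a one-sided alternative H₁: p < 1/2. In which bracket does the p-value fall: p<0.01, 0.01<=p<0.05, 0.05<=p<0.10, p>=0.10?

p-value bracket: p<0.01

Exact binomial: n=36, k=5, p₀=1/2=0.5000
P(X≤5) from Σ C(n,i)·p₀^i·(1−p₀)^(n−i)
p-value (one-sided, H₁ less) = 0.00001
→ bracket: p<0.01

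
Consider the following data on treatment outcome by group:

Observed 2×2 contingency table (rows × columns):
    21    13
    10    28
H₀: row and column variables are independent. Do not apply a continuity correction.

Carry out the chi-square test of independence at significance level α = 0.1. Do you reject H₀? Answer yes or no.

reject H₀: yes

Row totals [34, 38], col totals [31, 41], n=72
χ² = (21−14.64)²/14.64 + (13−19.36)²/19.36 + (10−16.36)²/16.36 + (28−21.64)²/21.64 = 9.1972
df = 1
p-value (upper-tail) = 0.00242
At α=0.1: p < α → reject H₀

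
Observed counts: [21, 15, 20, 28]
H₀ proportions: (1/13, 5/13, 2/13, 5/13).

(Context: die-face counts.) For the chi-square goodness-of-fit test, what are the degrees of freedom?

df = k − 1 = 4 − 1 = 3

degrees of freedom = 3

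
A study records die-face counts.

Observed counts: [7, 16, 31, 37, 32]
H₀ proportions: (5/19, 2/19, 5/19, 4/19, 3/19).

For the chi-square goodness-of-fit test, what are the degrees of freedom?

df = k − 1 = 5 − 1 = 4

degrees of freedom = 4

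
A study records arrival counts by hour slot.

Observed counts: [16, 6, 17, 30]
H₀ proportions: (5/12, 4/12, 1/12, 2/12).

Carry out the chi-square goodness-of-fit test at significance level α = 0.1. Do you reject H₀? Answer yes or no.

reject H₀: yes

n = 69; E_i = n·p_i = [28.75, 23.00, 5.75, 11.50]
χ² = (16−28.75)²/28.75 + (6−23.00)²/23.00 + (17−5.75)²/5.75 + (30−11.50)²/11.50 = 69.9913
df = 3
p-value (upper-tail) = 0.00000
At α=0.1: p < α → reject H₀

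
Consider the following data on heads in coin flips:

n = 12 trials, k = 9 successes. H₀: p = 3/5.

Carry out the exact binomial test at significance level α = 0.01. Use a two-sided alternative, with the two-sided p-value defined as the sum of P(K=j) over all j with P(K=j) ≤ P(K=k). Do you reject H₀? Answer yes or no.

reject H₀: no

Exact binomial: n=12, k=9, p₀=3/5=0.6000
P(X=j) = C(n,j)·p₀^j·(1−p₀)^(n−j); p = Σ P(X=j) over j with P(X=j) ≤ P(X=9)
p-value (two-sided) = 0.38355
At α=0.01: p ≥ α → fail to reject H₀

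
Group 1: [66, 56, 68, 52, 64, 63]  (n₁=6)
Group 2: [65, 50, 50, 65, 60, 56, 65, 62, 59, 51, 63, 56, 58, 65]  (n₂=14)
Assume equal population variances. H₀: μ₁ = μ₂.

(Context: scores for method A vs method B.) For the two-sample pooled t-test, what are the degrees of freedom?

df = n₁ + n₂ − 2 = 6 + 14 − 2 = 18

degrees of freedom = 18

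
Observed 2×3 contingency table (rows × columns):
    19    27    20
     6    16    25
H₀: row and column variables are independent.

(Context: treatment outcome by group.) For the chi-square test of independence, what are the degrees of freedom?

df = (r−1)(c−1) = (2−1)·(3−1) = 2

degrees of freedom = 2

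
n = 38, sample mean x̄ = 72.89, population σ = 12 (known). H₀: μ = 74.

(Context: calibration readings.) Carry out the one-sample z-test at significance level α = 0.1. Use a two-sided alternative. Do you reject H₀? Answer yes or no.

SE = σ/√n = 12/√38 = 1.9467
z = (x̄−μ₀)/SE = (72.89−74)/1.9467 = -0.5702
p-value (two-sided) = 0.56854
At α=0.1: p ≥ α → fail to reject H₀

reject H₀: no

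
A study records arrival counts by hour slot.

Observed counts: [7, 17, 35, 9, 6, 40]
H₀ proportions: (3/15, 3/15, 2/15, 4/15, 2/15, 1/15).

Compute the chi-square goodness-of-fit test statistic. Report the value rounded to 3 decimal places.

test statistic = 196.976

n = 114; E_i = n·p_i = [22.80, 22.80, 15.20, 30.40, 15.20, 7.60]
χ² = (7−22.80)²/22.80 + (17−22.80)²/22.80 + (35−15.20)²/15.20 + (9−30.40)²/30.40 + (6−15.20)²/15.20 + (40−7.60)²/7.60 = 196.9759
df = 5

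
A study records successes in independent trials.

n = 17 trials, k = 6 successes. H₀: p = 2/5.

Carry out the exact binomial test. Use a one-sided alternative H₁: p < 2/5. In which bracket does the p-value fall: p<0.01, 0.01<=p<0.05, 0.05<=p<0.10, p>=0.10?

p-value bracket: p>=0.10

Exact binomial: n=17, k=6, p₀=2/5=0.4000
P(X≤6) from Σ C(n,i)·p₀^i·(1−p₀)^(n−i)
p-value (one-sided, H₁ less) = 0.44784
→ bracket: p>=0.10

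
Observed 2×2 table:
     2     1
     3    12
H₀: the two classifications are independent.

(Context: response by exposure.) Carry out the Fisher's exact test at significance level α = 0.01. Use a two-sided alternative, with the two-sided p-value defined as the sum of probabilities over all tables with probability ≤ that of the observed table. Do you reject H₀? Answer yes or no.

reject H₀: no

Margins: r₁=3, r₂=15, c₁=5, c₂=13, n=18
p_obs = C(3,2)·C(15,3)/C(18,5); sum pmf over tables with pmf ≤ p_obs
p-value (two-sided) = 0.17157
At α=0.01: p ≥ α → fail to reject H₀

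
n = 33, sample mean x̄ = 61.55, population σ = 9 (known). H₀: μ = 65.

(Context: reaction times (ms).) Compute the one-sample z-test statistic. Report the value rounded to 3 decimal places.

SE = σ/√n = 9/√33 = 1.5667
z = (x̄−μ₀)/SE = (61.55−65)/1.5667 = -2.2021

test statistic = -2.202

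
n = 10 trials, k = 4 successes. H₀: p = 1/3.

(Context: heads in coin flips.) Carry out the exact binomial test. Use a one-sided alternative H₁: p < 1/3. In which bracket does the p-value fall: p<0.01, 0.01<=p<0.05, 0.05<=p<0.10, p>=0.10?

Exact binomial: n=10, k=4, p₀=1/3=0.3333
P(X≤4) from Σ C(n,i)·p₀^i·(1−p₀)^(n−i)
p-value (one-sided, H₁ less) = 0.78687
→ bracket: p>=0.10

p-value bracket: p>=0.10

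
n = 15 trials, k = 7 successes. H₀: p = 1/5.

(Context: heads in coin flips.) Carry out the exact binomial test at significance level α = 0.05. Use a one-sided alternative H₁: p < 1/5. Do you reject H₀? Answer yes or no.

reject H₀: no

Exact binomial: n=15, k=7, p₀=1/5=0.2000
P(X≤7) from Σ C(n,i)·p₀^i·(1−p₀)^(n−i)
p-value (one-sided, H₁ less) = 0.99576
At α=0.05: p ≥ α → fail to reject H₀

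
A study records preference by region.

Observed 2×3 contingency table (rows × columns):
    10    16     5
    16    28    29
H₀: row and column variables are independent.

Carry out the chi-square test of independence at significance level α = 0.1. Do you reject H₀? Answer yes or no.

reject H₀: yes

Row totals [31, 73], col totals [26, 44, 34], n=104
χ² = (10−7.75)²/7.75 + (16−13.12)²/13.12 + (5−10.13)²/10.13 + (16−18.25)²/18.25 + (28−30.88)²/30.88 + (29−23.87)²/23.87 = 5.5406
df = 2
p-value (upper-tail) = 0.06264
At α=0.1: p < α → reject H₀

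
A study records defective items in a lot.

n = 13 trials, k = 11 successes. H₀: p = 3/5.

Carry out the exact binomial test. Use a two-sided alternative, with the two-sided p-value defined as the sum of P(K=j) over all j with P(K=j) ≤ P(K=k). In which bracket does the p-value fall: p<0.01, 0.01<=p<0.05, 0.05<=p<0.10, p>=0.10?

Exact binomial: n=13, k=11, p₀=3/5=0.6000
P(X=j) = C(n,j)·p₀^j·(1−p₀)^(n−j); p = Σ P(X=j) over j with P(X=j) ≤ P(X=11)
p-value (two-sided) = 0.08999
→ bracket: 0.05<=p<0.10

p-value bracket: 0.05<=p<0.10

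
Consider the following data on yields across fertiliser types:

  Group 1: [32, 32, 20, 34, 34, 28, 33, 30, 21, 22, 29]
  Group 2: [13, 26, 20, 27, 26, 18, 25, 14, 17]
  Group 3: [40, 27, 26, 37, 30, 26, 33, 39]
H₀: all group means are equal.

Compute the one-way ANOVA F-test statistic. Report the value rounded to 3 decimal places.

test statistic = 10.069

Group means [28.64, 20.67, 32.25], grand mean 27.107
SSB = Σnᵢ(x̄ᵢ−x̄)² = 610.633; SSW = ΣΣ(x−x̄ᵢ)² = 758.045
MSB = 610.633/2 = 305.3166; MSW = 758.045/25 = 30.3218
F = MSB/MSW = 10.0692
df = (2, 25)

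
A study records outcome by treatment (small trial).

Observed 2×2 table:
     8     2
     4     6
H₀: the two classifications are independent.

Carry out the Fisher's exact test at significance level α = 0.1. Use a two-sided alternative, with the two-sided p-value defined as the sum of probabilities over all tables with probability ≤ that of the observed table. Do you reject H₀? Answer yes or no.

reject H₀: no

Margins: r₁=10, r₂=10, c₁=12, c₂=8, n=20
p_obs = C(10,8)·C(10,4)/C(20,12); sum pmf over tables with pmf ≤ p_obs
p-value (two-sided) = 0.16980
At α=0.1: p ≥ α → fail to reject H₀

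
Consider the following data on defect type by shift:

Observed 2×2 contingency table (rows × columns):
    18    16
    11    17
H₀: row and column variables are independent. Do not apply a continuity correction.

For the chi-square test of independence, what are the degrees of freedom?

degrees of freedom = 1

df = (r−1)(c−1) = (2−1)·(2−1) = 1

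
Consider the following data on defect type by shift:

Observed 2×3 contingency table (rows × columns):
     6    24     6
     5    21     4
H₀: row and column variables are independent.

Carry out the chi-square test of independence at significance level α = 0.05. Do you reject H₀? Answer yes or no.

reject H₀: no

Row totals [36, 30], col totals [11, 45, 10], n=66
χ² = (6−6.00)²/6.00 + (24−24.55)²/24.55 + (6−5.45)²/5.45 + (5−5.00)²/5.00 + (21−20.45)²/20.45 + (4−4.55)²/4.55 = 0.1467
df = 2
p-value (upper-tail) = 0.92929
At α=0.05: p ≥ α → fail to reject H₀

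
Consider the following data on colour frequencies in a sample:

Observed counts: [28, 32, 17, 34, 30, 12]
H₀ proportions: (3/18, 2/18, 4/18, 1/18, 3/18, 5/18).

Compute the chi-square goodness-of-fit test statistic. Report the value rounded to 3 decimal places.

n = 153; E_i = n·p_i = [25.50, 17.00, 34.00, 8.50, 25.50, 42.50]
χ² = (28−25.50)²/25.50 + (32−17.00)²/17.00 + (17−34.00)²/34.00 + (34−8.50)²/8.50 + (30−25.50)²/25.50 + (12−42.50)²/42.50 = 121.1627
df = 5

test statistic = 121.163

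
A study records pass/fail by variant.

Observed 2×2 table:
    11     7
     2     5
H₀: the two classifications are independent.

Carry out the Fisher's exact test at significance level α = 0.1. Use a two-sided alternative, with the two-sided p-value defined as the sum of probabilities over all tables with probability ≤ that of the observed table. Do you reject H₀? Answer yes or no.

reject H₀: no

Margins: r₁=18, r₂=7, c₁=13, c₂=12, n=25
p_obs = C(18,11)·C(7,2)/C(25,13); sum pmf over tables with pmf ≤ p_obs
p-value (two-sided) = 0.20156
At α=0.1: p ≥ α → fail to reject H₀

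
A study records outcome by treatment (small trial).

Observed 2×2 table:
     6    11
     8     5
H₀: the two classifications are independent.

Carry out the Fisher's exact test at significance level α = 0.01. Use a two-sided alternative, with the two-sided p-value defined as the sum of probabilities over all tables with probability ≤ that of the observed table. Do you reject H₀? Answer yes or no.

reject H₀: no

Margins: r₁=17, r₂=13, c₁=14, c₂=16, n=30
p_obs = C(17,6)·C(13,8)/C(30,14); sum pmf over tables with pmf ≤ p_obs
p-value (two-sided) = 0.26851
At α=0.01: p ≥ α → fail to reject H₀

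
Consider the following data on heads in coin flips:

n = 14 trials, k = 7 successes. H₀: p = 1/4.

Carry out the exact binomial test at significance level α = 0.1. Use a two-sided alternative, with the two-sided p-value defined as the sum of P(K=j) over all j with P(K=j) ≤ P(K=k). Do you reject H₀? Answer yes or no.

reject H₀: yes

Exact binomial: n=14, k=7, p₀=1/4=0.2500
P(X=j) = C(n,j)·p₀^j·(1−p₀)^(n−j); p = Σ P(X=j) over j with P(X=j) ≤ P(X=7)
p-value (two-sided) = 0.05609
At α=0.1: p < α → reject H₀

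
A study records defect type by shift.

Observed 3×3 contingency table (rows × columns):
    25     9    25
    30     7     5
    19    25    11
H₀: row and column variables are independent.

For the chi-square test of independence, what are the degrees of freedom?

degrees of freedom = 4

df = (r−1)(c−1) = (3−1)·(3−1) = 4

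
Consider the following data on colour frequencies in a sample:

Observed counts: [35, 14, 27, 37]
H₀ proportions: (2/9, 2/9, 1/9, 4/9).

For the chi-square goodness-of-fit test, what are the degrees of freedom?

df = k − 1 = 4 − 1 = 3

degrees of freedom = 3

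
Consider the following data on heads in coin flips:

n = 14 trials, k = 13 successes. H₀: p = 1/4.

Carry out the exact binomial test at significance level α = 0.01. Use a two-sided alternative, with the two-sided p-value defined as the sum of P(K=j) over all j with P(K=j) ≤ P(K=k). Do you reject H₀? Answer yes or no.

Exact binomial: n=14, k=13, p₀=1/4=0.2500
P(X=j) = C(n,j)·p₀^j·(1−p₀)^(n−j); p = Σ P(X=j) over j with P(X=j) ≤ P(X=13)
p-value (two-sided) = 0.00000
At α=0.01: p < α → reject H₀

reject H₀: yes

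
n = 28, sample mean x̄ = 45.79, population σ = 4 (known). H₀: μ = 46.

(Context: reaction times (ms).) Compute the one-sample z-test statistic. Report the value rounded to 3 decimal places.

SE = σ/√n = 4/√28 = 0.7559
z = (x̄−μ₀)/SE = (45.79−46)/0.7559 = -0.2778

test statistic = -0.278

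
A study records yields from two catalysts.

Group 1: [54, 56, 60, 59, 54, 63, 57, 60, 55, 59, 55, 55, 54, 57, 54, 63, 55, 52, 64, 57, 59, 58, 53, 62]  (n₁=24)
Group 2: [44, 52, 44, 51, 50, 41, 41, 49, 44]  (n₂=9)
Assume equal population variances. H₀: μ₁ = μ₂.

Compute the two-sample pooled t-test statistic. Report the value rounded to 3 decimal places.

x̄₁=57.292, s₁=3.420, n₁=24
x̄₂=46.222, s₂=4.295, n₂=9
s_p² = [23·3.420² + 8·4.295²]/31 = 13.4359
SE = √(s_p²·(1/24+1/9)) = 1.4327
t = (57.292−46.222)/1.4327 = 7.7261
df = 31

test statistic = 7.726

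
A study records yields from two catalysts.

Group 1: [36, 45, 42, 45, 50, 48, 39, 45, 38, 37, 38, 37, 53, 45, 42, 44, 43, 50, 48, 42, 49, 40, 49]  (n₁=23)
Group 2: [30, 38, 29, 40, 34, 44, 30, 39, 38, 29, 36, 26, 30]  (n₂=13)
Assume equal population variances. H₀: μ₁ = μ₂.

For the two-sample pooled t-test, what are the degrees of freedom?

df = n₁ + n₂ − 2 = 23 + 13 − 2 = 34

degrees of freedom = 34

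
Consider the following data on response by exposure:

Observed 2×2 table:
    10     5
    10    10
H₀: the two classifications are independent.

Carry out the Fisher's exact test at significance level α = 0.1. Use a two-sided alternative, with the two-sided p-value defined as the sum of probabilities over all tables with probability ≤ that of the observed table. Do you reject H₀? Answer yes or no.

reject H₀: no

Margins: r₁=15, r₂=20, c₁=20, c₂=15, n=35
p_obs = C(15,10)·C(20,10)/C(35,20); sum pmf over tables with pmf ≤ p_obs
p-value (two-sided) = 0.49160
At α=0.1: p ≥ α → fail to reject H₀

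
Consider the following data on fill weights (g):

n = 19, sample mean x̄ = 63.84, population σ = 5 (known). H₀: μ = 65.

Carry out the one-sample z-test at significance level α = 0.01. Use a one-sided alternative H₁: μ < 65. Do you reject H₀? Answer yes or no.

reject H₀: no

SE = σ/√n = 5/√19 = 1.1471
z = (x̄−μ₀)/SE = (63.84−65)/1.1471 = -1.0113
p-value (one-sided, H₁ less) = 0.15594
At α=0.01: p ≥ α → fail to reject H₀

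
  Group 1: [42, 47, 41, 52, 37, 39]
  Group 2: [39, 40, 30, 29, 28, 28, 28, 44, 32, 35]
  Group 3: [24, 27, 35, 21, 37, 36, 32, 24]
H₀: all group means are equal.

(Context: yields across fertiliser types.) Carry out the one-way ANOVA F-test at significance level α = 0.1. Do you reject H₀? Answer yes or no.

reject H₀: yes

Group means [43.00, 33.30, 29.50], grand mean 34.458
SSB = Σnᵢ(x̄ᵢ−x̄)² = 647.858; SSW = ΣΣ(x−x̄ᵢ)² = 738.100
MSB = 647.858/2 = 323.9292; MSW = 738.100/21 = 35.1476
F = MSB/MSW = 9.2162
df = (2, 21)
p-value (upper-tail) = 0.00134
At α=0.1: p < α → reject H₀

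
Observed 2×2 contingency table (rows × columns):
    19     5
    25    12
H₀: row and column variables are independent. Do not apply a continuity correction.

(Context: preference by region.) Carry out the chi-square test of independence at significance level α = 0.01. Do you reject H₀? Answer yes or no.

reject H₀: no

Row totals [24, 37], col totals [44, 17], n=61
χ² = (19−17.31)²/17.31 + (5−6.69)²/6.69 + (25−26.69)²/26.69 + (12−10.31)²/10.31 = 0.9743
df = 1
p-value (upper-tail) = 0.32361
At α=0.01: p ≥ α → fail to reject H₀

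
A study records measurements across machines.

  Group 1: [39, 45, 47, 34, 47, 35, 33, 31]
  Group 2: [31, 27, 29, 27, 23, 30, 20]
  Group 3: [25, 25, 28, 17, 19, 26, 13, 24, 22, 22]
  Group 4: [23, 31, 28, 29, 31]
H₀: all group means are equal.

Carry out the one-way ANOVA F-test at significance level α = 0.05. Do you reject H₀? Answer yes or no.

reject H₀: yes

Group means [38.88, 26.71, 22.10, 28.40], grand mean 28.700
SSB = Σnᵢ(x̄ᵢ−x̄)² = 1291.896; SSW = ΣΣ(x−x̄ᵢ)² = 630.404
MSB = 1291.896/3 = 430.6321; MSW = 630.404/26 = 24.2463
F = MSB/MSW = 17.7607
df = (3, 26)
p-value (upper-tail) = 0.00000
At α=0.05: p < α → reject H₀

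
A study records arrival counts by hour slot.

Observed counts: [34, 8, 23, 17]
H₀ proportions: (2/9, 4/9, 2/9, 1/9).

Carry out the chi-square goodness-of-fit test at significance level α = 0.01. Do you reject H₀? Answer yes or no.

reject H₀: yes

n = 82; E_i = n·p_i = [18.22, 36.44, 18.22, 9.11]
χ² = (34−18.22)²/18.22 + (8−36.44)²/36.44 + (23−18.22)²/18.22 + (17−9.11)²/9.11 = 43.9451
df = 3
p-value (upper-tail) = 0.00000
At α=0.01: p < α → reject H₀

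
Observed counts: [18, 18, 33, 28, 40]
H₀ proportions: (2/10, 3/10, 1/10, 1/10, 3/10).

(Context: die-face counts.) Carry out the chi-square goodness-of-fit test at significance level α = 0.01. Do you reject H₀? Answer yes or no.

reject H₀: yes

n = 137; E_i = n·p_i = [27.40, 41.10, 13.70, 13.70, 41.10]
χ² = (18−27.40)²/27.40 + (18−41.10)²/41.10 + (33−13.70)²/13.70 + (28−13.70)²/13.70 + (40−41.10)²/41.10 = 58.3528
df = 4
p-value (upper-tail) = 0.00000
At α=0.01: p < α → reject H₀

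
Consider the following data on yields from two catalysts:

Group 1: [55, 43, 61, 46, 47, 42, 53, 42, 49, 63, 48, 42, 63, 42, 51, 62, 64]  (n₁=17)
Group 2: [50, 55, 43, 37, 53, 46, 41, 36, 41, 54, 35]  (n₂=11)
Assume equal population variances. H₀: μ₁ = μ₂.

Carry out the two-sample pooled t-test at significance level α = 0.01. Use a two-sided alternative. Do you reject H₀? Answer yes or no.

reject H₀: no

x̄₁=51.353, s₁=8.433, n₁=17
x̄₂=44.636, s₂=7.420, n₂=11
s_p² = [16·8.433² + 10·7.420²]/26 = 64.9395
SE = √(s_p²·(1/17+1/11)) = 3.1183
t = (51.353−44.636)/3.1183 = 2.1539
df = 26
p-value (two-sided) = 0.04069
At α=0.01: p ≥ α → fail to reject H₀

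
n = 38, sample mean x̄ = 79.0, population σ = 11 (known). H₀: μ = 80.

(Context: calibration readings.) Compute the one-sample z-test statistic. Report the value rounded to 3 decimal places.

test statistic = -0.560

SE = σ/√n = 11/√38 = 1.7844
z = (x̄−μ₀)/SE = (79.0−80)/1.7844 = -0.5604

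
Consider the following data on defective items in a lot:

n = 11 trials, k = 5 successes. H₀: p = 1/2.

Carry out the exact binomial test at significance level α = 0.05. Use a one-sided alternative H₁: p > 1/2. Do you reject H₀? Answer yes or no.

Exact binomial: n=11, k=5, p₀=1/2=0.5000
P(X≥5) from Σ C(n,i)·p₀^i·(1−p₀)^(n−i)
p-value (one-sided, H₁ greater) = 0.72559
At α=0.05: p ≥ α → fail to reject H₀

reject H₀: no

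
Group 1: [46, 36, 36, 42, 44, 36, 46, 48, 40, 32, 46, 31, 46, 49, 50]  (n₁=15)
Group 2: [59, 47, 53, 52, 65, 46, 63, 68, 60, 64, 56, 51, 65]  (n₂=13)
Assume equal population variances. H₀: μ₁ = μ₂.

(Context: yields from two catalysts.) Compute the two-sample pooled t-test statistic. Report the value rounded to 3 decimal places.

test statistic = -6.141

x̄₁=41.867, s₁=6.266, n₁=15
x̄₂=57.615, s₂=7.309, n₂=13
s_p² = [14·6.266² + 12·7.309²]/26 = 45.8004
SE = √(s_p²·(1/15+1/13)) = 2.5645
t = (41.867−57.615)/2.5645 = -6.1411
df = 26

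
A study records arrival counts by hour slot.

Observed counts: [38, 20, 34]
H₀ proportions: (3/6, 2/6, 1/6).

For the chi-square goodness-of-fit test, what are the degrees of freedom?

df = k − 1 = 3 − 1 = 2

degrees of freedom = 2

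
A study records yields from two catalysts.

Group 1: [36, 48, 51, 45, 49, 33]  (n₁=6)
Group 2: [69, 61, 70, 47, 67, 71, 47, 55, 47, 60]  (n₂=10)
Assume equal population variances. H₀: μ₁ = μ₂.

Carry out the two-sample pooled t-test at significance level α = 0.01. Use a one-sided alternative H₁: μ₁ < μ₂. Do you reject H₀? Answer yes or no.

x̄₁=43.667, s₁=7.421, n₁=6
x̄₂=59.400, s₂=9.891, n₂=10
s_p² = [5·7.421² + 9·9.891²]/14 = 82.5524
SE = √(s_p²·(1/6+1/10)) = 4.6919
t = (43.667−59.400)/4.6919 = -3.3533
df = 14
p-value (one-sided, H₁ less) = 0.00237
At α=0.01: p < α → reject H₀

reject H₀: yes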